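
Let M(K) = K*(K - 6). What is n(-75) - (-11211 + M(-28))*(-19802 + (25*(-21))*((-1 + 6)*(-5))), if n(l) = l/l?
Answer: -68499342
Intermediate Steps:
M(K) = K*(-6 + K)
n(l) = 1
n(-75) - (-11211 + M(-28))*(-19802 + (25*(-21))*((-1 + 6)*(-5))) = 1 - (-11211 - 28*(-6 - 28))*(-19802 + (25*(-21))*((-1 + 6)*(-5))) = 1 - (-11211 - 28*(-34))*(-19802 - 2625*(-5)) = 1 - (-11211 + 952)*(-19802 - 525*(-25)) = 1 - (-10259)*(-19802 + 13125) = 1 - (-10259)*(-6677) = 1 - 1*68499343 = 1 - 68499343 = -68499342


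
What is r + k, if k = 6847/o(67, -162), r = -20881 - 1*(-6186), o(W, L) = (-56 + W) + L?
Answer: -2225792/151 ≈ -14740.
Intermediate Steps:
o(W, L) = -56 + L + W
r = -14695 (r = -20881 + 6186 = -14695)
k = -6847/151 (k = 6847/(-56 - 162 + 67) = 6847/(-151) = 6847*(-1/151) = -6847/151 ≈ -45.344)
r + k = -14695 - 6847/151 = -2225792/151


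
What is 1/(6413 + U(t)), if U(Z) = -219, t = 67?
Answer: 1/6194 ≈ 0.00016145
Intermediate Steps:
1/(6413 + U(t)) = 1/(6413 - 219) = 1/6194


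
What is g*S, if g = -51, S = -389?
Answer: 19839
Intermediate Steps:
g*S = -51*(-389) = 19839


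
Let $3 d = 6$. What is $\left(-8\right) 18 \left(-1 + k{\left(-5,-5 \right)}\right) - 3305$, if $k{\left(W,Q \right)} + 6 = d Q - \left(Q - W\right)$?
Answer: $-857$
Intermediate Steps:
$d = 2$ ($d = \frac{1}{3} \cdot 6 = 2$)
$k{\left(W,Q \right)} = -6 + Q + W$ ($k{\left(W,Q \right)} = -6 + \left(2 Q - \left(Q - W\right)\right) = -6 + \left(Q + W\right) = -6 + Q + W$)
$\left(-8\right) 18 \left(-1 + k{\left(-5,-5 \right)}\right) - 3305 = \left(-8\right) 18 \left(-1 - 16\right) - 3305 = - 144 \left(-1 - 16\right) - 3305 = \left(-144\right) \left(-17\right) - 3305 = 2448 - 3305 = -857$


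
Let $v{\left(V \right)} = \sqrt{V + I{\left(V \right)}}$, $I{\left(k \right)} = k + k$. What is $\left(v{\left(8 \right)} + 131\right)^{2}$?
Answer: $17185 + 524 \sqrt{6} \approx 18469.0$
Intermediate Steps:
$I{\left(k \right)} = 2 k$
$v{\left(V \right)} = \sqrt{3} \sqrt{V}$ ($v{\left(V \right)} = \sqrt{V + 2 V} = \sqrt{3 V} = \sqrt{3} \sqrt{V}$)
$\left(v{\left(8 \right)} + 131\right)^{2} = \left(\sqrt{3} \sqrt{8} + 131\right)^{2} = \left(\sqrt{3} \cdot 2 \sqrt{2} + 131\right)^{2} = \left(2 \sqrt{6} + 131\right)^{2} = \left(131 + 2 \sqrt{6}\right)^{2}$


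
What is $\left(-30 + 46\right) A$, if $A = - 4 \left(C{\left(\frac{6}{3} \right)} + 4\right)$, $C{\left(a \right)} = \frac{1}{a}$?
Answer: $-288$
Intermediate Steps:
$A = -18$ ($A = - 4 \left(\frac{1}{6 \cdot \frac{1}{3}} + 4\right) = - 4 \left(\frac{1}{2} + 4\right) = \left(-4\right) \frac{9}{2} = -18$)
$\left(-30 + 46\right) A = \left(-30 + 46\right) \left(-18\right) = 16 \left(-18\right) = -288$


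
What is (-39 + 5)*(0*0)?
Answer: 0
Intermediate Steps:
(-39 + 5)*(0*0) = -34*0 = 0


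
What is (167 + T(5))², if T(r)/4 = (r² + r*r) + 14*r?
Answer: 418609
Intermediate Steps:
T(r) = 8*r² + 56*r (T(r) = 4*((r² + r*r) + 14*r) = 4*((r² + r²) + 14*r) = 4*(2*r² + 14*r) = 8*r² + 56*r)
(167 + T(5))² = (167 + 8*5*(7 + 5))² = (167 + 8*5*12)² = (167 + 480)² = 647² = 418609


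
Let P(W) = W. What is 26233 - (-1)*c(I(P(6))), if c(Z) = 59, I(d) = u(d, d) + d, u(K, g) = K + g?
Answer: 26292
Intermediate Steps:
I(d) = 3*d (I(d) = (d + d) + d = 2*d + d = 3*d)
26233 - (-1)*c(I(P(6))) = 26233 - (-1)*59 = 26233 - 1*(-59) = 26233 + 59 = 26292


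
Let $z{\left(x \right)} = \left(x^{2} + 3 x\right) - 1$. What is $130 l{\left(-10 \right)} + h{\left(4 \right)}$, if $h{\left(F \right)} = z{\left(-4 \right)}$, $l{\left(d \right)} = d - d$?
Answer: $3$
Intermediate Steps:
$z{\left(x \right)} = -1 + x^{2} + 3 x$
$l{\left(d \right)} = 0$
$h{\left(F \right)} = 3$ ($h{\left(F \right)} = -1 + \left(-4\right)^{2} + 3 \left(-4\right) = -1 + 16 - 12 = 3$)
$130 l{\left(-10 \right)} + h{\left(4 \right)} = 130 \cdot 0 + 3 = 0 + 3 = 3$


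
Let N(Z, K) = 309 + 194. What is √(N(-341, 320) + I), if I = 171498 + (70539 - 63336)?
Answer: 2*√44801 ≈ 423.32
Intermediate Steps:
N(Z, K) = 503
I = 178701 (I = 171498 + 7203 = 178701)
√(N(-341, 320) + I) = √(503 + 178701) = √179204 = 2*√44801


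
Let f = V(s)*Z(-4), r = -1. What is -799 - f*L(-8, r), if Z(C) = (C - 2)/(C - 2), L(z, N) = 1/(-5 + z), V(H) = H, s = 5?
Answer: -10382/13 ≈ -798.62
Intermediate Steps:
Z(C) = 1 (Z(C) = (-2 + C)/(-2 + C) = 1)
f = 5 (f = 5*1 = 5)
-799 - f*L(-8, r) = -799 - 5/(-5 - 8) = -799 - 5/(-13) = -799 - 5*(-1)/13 = -799 - 1*(-5/13) = -799 + 5/13 = -10382/13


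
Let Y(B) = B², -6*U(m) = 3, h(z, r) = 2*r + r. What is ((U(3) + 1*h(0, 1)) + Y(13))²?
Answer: 117649/4 ≈ 29412.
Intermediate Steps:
h(z, r) = 3*r
U(m) = -½ (U(m) = -⅙*3 = -½)
((U(3) + 1*h(0, 1)) + Y(13))² = ((-½ + 1*(3*1)) + 13²)² = ((-½ + 1*3) + 169)² = ((-½ + 3) + 169)² = (5/2 + 169)² = (343/2)² = 117649/4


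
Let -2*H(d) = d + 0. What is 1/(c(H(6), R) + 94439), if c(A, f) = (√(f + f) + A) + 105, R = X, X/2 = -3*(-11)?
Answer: 94541/8938000549 - 2*√33/8938000549 ≈ 1.0576e-5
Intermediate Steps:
H(d) = -d/2 (H(d) = -(d + 0)/2 = -d/2)
X = 66 (X = 2*(-3*(-11)) = 2*33 = 66)
R = 66
c(A, f) = 105 + A + √2*√f (c(A, f) = (√(2*f) + A) + 105 = (√2*√f + A) + 105 = (A + √2*√f) + 105 = 105 + A + √2*√f)
1/(c(H(6), R) + 94439) = 1/((105 - ½*6 + √2*√66) + 94439) = 1/((105 - 3 + 2*√33) + 94439) = 1/((102 + 2*√33) + 94439) = 1/(94541 + 2*√33)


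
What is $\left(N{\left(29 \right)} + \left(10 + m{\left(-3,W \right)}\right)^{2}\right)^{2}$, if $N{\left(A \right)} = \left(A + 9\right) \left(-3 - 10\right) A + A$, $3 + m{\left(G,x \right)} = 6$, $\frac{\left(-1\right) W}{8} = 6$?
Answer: $199600384$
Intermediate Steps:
$W = -48$ ($W = \left(-8\right) 6 = -48$)
$m{\left(G,x \right)} = 3$ ($m{\left(G,x \right)} = -3 + 6 = 3$)
$N{\left(A \right)} = A + A \left(-117 - 13 A\right)$ ($N{\left(A \right)} = \left(9 + A\right) \left(-13\right) A + A = \left(-117 - 13 A\right) A + A = A \left(-117 - 13 A\right) + A = A + A \left(-117 - 13 A\right)$)
$\left(N{\left(29 \right)} + \left(10 + m{\left(-3,W \right)}\right)^{2}\right)^{2} = \left(\left(-1\right) 29 \left(116 + 13 \cdot 29\right) + \left(10 + 3\right)^{2}\right)^{2} = \left(\left(-1\right) 29 \left(116 + 377\right) + 13^{2}\right)^{2} = \left(\left(-1\right) 29 \cdot 493 + 169\right)^{2} = \left(-14297 + 169\right)^{2} = \left(-14128\right)^{2} = 199600384$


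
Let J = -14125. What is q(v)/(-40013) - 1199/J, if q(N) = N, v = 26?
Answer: 47608337/565183625 ≈ 0.084235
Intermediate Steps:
q(v)/(-40013) - 1199/J = 26/(-40013) - 1199/(-14125) = 26*(-1/40013) - 1199*(-1/14125) = -26/40013 + 1199/14125 = 47608337/565183625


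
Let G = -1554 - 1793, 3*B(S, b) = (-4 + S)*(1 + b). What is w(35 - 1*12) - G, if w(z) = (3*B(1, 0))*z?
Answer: 3278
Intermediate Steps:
B(S, b) = (1 + b)*(-4 + S)/3 (B(S, b) = ((-4 + S)*(1 + b))/3 = ((1 + b)*(-4 + S))/3 = (1 + b)*(-4 + S)/3)
G = -3347
w(z) = -3*z (w(z) = (3*(-4/3 - 4/3*0 + (1/3)*1 + (1/3)*1*0))*z = (3*(-4/3 + 0 + 1/3 + 0))*z = (3*(-1))*z = -3*z)
w(35 - 1*12) - G = -3*(35 - 1*12) - 1*(-3347) = -3*(35 - 12) + 3347 = -3*23 + 3347 = -69 + 3347 = 3278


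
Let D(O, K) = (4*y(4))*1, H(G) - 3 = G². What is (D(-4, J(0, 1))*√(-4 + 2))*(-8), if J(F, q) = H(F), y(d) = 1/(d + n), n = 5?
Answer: -32*I*√2/9 ≈ -5.0283*I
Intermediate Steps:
y(d) = 1/(5 + d) (y(d) = 1/(d + 5) = 1/(5 + d))
H(G) = 3 + G²
J(F, q) = 3 + F²
D(O, K) = 4/9 (D(O, K) = (4/(5 + 4))*1 = (4/9)*1 = 4/9)
(D(-4, J(0, 1))*√(-4 + 2))*(-8) = (4*√(-4 + 2)/9)*(-8) = (4*√(-2)/9)*(-8) = (4*(I*√2)/9)*(-8) = (4*I*√2/9)*(-8) = -32*I*√2/9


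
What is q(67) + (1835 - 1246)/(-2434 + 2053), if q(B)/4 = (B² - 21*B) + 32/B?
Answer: 314706161/25527 ≈ 12328.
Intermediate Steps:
q(B) = -84*B + 4*B² + 128/B (q(B) = 4*((B² - 21*B) + 32/B) = 4*(B² - 21*B + 32/B) = -84*B + 4*B² + 128/B)
q(67) + (1835 - 1246)/(-2434 + 2053) = 4*(32 + 67²*(-21 + 67))/67 + (1835 - 1246)/(-2434 + 2053) = 4*(1/67)*(32 + 4489*46) + 589/(-381) = 4*(1/67)*(32 + 206494) + 589*(-1/381) = 4*(1/67)*206526 - 589/381 = 826104/67 - 589/381 = 314706161/25527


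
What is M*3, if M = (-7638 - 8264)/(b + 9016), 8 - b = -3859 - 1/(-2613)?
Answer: -62327889/16831639 ≈ -3.7030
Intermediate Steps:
b = 10104470/2613 (b = 8 - (-3859 - 1/(-2613)) = 8 - (-3859 - (-1)/2613) = 8 - (-3859 - 1*(-1/2613)) = 8 - (-3859 + 1/2613) = 8 - 1*(-10083566/2613) = 8 + 10083566/2613 = 10104470/2613 ≈ 3867.0)
M = -20775963/16831639 (M = (-7638 - 8264)/(10104470/2613 + 9016) = -15902/33663278/2613 = -15902*2613/33663278 = -20775963/16831639 ≈ -1.2343)
M*3 = -20775963/16831639*3 = -62327889/16831639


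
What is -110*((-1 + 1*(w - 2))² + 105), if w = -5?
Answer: -18590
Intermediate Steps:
-110*((-1 + 1*(w - 2))² + 105) = -110*((-1 + 1*(-5 - 2))² + 105) = -110*((-1 + 1*(-7))² + 105) = -110*((-1 - 7)² + 105) = -110*((-8)² + 105) = -110*(64 + 105) = -110*169 = -18590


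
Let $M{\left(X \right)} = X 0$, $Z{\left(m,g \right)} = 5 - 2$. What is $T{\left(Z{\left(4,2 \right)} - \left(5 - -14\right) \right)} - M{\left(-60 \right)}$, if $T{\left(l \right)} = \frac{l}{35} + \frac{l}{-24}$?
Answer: $\frac{22}{105} \approx 0.20952$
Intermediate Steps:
$Z{\left(m,g \right)} = 3$ ($Z{\left(m,g \right)} = 5 - 2 = 3$)
$M{\left(X \right)} = 0$
$T{\left(l \right)} = - \frac{11 l}{840}$ ($T{\left(l \right)} = l \frac{1}{35} + l \left(- \frac{1}{24}\right) = \frac{l}{35} - \frac{l}{24} = - \frac{11 l}{840}$)
$T{\left(Z{\left(4,2 \right)} - \left(5 - -14\right) \right)} - M{\left(-60 \right)} = - \frac{11 \left(3 - \left(5 - -14\right)\right)}{840} - 0 = - \frac{11 \left(3 - \left(5 + 14\right)\right)}{840} + 0 = - \frac{11 \left(3 - 19\right)}{840} + 0 = \left(- \frac{11}{840}\right) \left(-16\right) + 0 = \frac{22}{105} + 0 = \frac{22}{105}$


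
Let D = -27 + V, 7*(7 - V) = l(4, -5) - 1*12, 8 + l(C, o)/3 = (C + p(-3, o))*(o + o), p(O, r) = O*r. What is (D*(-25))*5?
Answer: -58250/7 ≈ -8321.4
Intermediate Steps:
l(C, o) = -24 + 6*o*(C - 3*o) (l(C, o) = -24 + 3*((C - 3*o)*(o + o)) = -24 + 3*((C - 3*o)*(2*o)) = -24 + 3*(2*o*(C - 3*o)) = -24 + 6*o*(C - 3*o))
V = 655/7 (V = 7 - ((-24 - 18*(-5)² + 6*4*(-5)) - 1*12)/7 = 7 - ((-24 - 18*25 - 120) - 12)/7 = 7 - ((-24 - 450 - 120) - 12)/7 = 7 - (-594 - 12)/7 = 7 - ⅐*(-606) = 7 + 606/7 = 655/7 ≈ 93.571)
D = 466/7 (D = -27 + 655/7 = 466/7 ≈ 66.571)
(D*(-25))*5 = ((466/7)*(-25))*5 = -11650/7*5 = -58250/7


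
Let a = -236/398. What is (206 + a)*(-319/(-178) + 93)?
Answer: 344850374/17711 ≈ 19471.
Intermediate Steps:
a = -118/199 (a = -236*1/398 = -118/199 ≈ -0.59297)
(206 + a)*(-319/(-178) + 93) = (206 - 118/199)*(-319/(-178) + 93) = 40876*(-319*(-1/178) + 93)/199 = 40876*(319/178 + 93)/199 = (40876/199)*(16873/178) = 344850374/17711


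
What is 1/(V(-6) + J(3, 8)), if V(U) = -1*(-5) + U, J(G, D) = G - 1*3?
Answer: -1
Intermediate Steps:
J(G, D) = -3 + G (J(G, D) = G - 3 = -3 + G)
V(U) = 5 + U
1/(V(-6) + J(3, 8)) = 1/((5 - 6) + (-3 + 3)) = 1/(-1 + 0) = 1/(-1) = -1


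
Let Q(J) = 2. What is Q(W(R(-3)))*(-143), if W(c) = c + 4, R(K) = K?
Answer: -286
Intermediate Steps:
W(c) = 4 + c
Q(W(R(-3)))*(-143) = 2*(-143) = -286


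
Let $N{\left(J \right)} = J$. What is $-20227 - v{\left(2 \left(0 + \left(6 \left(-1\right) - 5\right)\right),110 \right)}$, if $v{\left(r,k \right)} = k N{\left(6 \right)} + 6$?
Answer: $-20893$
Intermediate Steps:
$v{\left(r,k \right)} = 6 + 6 k$ ($v{\left(r,k \right)} = k 6 + 6 = 6 k + 6 = 6 + 6 k$)
$-20227 - v{\left(2 \left(0 + \left(6 \left(-1\right) - 5\right)\right),110 \right)} = -20227 - \left(6 + 6 \cdot 110\right) = -20227 - \left(6 + 660\right) = -20227 - 666 = -20893$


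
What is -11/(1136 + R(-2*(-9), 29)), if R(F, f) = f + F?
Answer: -11/1183 ≈ -0.0092984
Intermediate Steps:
R(F, f) = F + f
-11/(1136 + R(-2*(-9), 29)) = -11/(1136 + (-2*(-9) + 29)) = -11/(1136 + (18 + 29)) = -11/(1136 + 47) = -11/1183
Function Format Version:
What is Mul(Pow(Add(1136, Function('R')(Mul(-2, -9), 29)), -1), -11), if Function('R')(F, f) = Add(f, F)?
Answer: Rational(-11, 1183) ≈ -0.0092984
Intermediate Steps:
Function('R')(F, f) = Add(F, f)
Mul(Pow(Add(1136, Function('R')(Mul(-2, -9), 29)), -1), -11) = Mul(Pow(Add(1136, Add(Mul(-2, -9), 29)), -1), -11) = Mul(Pow(Add(1136, Add(18, 29)), -1), -11) = Mul(Pow(Add(1136, 47), -1), -11) = Mul(Pow(1183, -1), -11) = Mul(Rational(1, 1183), -11) = Rational(-11, 1183)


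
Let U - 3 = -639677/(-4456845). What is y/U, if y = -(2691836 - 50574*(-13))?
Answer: -7463651022405/7005106 ≈ -1.0655e+6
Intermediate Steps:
y = -3349298 (y = -(2691836 + 657462) = -1*3349298 = -3349298)
U = 14010212/4456845 (U = 3 - 639677/(-4456845) = 3 - 639677*(-1/4456845) = 3 + 639677/4456845 = 14010212/4456845 ≈ 3.1435)
y/U = -3349298/14010212/4456845 = -3349298*4456845/14010212 = -7463651022405/7005106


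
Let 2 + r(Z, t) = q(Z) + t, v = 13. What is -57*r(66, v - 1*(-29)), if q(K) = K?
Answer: -6042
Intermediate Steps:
r(Z, t) = -2 + Z + t (r(Z, t) = -2 + (Z + t) = -2 + Z + t)
-57*r(66, v - 1*(-29)) = -57*(-2 + 66 + (13 - 1*(-29))) = -57*(-2 + 66 + (13 + 29)) = -57*(-2 + 66 + 42) = -57*106 = -6042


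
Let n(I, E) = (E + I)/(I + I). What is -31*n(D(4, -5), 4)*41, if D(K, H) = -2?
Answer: 1271/2 ≈ 635.50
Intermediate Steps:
n(I, E) = (E + I)/(2*I) (n(I, E) = (E + I)/((2*I)) = (E + I)*(1/(2*I)) = (E + I)/(2*I))
-31*n(D(4, -5), 4)*41 = -31*(4 - 2)/(2*(-2))*41 = -31*(-1)*2/(2*2)*41 = -31*(-1/2)*41 = (31/2)*41 = 1271/2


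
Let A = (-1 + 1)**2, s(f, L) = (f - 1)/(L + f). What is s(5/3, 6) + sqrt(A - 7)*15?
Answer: 2/23 + 15*I*sqrt(7) ≈ 0.086957 + 39.686*I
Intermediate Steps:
s(f, L) = (-1 + f)/(L + f)
A = 0 (A = 0**2 = 0)
s(5/3, 6) + sqrt(A - 7)*15 = (-1 + 5/3)/(6 + 5/3) + sqrt(0 - 7)*15 = (-1 + 5*(1/3))/(6 + 5*(1/3)) + sqrt(-7)*15 = (-1 + 5/3)/(6 + 5/3) + (I*sqrt(7))*15 = (2/3)/(23/3) + 15*I*sqrt(7) = (3/23)*(2/3) + 15*I*sqrt(7) = 2/23 + 15*I*sqrt(7)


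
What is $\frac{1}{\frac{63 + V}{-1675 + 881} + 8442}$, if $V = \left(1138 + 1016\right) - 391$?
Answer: $\frac{397}{3350561} \approx 0.00011849$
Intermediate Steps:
$V = 1763$ ($V = 2154 - 391 = 1763$)
$\frac{1}{\frac{63 + V}{-1675 + 881} + 8442} = \frac{1}{\frac{63 + 1763}{-1675 + 881} + 8442} = \frac{1}{\frac{1826}{-794} + 8442} = \frac{1}{1826 \left(- \frac{1}{794}\right) + 8442} = \frac{1}{- \frac{913}{397} + 8442} = \frac{1}{\frac{3350561}{397}} = \frac{397}{3350561}$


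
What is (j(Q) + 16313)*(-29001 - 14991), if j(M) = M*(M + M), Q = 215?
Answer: -4784701896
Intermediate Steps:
j(M) = 2*M**2 (j(M) = M*(2*M) = 2*M**2)
(j(Q) + 16313)*(-29001 - 14991) = (2*215**2 + 16313)*(-29001 - 14991) = (2*46225 + 16313)*(-43992) = (92450 + 16313)*(-43992) = 108763*(-43992) = -4784701896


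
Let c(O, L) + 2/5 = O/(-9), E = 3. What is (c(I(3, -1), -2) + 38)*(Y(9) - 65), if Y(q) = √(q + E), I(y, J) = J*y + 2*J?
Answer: -22321/9 + 3434*√3/45 ≈ -2347.9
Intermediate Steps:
I(y, J) = 2*J + J*y
c(O, L) = -⅖ - O/9 (c(O, L) = -⅖ + O/(-9) = -⅖ + O*(-⅑) = -⅖ - O/9)
Y(q) = √(3 + q) (Y(q) = √(q + 3) = √(3 + q))
(c(I(3, -1), -2) + 38)*(Y(9) - 65) = ((-⅖ - (-1)*(2 + 3)/9) + 38)*(√(3 + 9) - 65) = ((-⅖ - (-1)*5/9) + 38)*(√12 - 65) = ((-⅖ - ⅑*(-5)) + 38)*(2*√3 - 65) = ((-⅖ + 5/9) + 38)*(-65 + 2*√3) = (7/45 + 38)*(-65 + 2*√3) = 1717*(-65 + 2*√3)/45 = -22321/9 + 3434*√3/45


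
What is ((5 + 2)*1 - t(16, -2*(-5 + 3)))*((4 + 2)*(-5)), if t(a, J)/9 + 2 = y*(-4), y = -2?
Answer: 1410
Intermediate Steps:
t(a, J) = 54 (t(a, J) = -18 + 9*(-2*(-4)) = -18 + 9*8 = -18 + 72 = 54)
((5 + 2)*1 - t(16, -2*(-5 + 3)))*((4 + 2)*(-5)) = ((5 + 2)*1 - 1*54)*((4 + 2)*(-5)) = (7*1 - 54)*(6*(-5)) = (7 - 54)*(-30) = -47*(-30) = 1410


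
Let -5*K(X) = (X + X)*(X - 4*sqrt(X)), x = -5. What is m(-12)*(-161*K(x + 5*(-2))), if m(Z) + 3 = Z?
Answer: -217350 - 57960*I*sqrt(15) ≈ -2.1735e+5 - 2.2448e+5*I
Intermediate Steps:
m(Z) = -3 + Z
K(X) = -2*X*(X - 4*sqrt(X))/5 (K(X) = -(X + X)*(X - 4*sqrt(X))/5 = -2*X*(X - 4*sqrt(X))/5)
m(-12)*(-161*K(x + 5*(-2))) = (-3 - 12)*(-161*(-2*(-5 + 5*(-2))**2/5 + 8*(-5 + 5*(-2))**(3/2)/5)) = -(-2415)*(-2*(-5 - 10)**2/5 + 8*(-5 - 10)**(3/2)/5) = -(-2415)*(-2/5*(-15)**2 + 8*(-15)**(3/2)/5) = -(-2415)*(-2/5*225 + 8*(-15*I*sqrt(15))/5) = -(-2415)*(-90 - 24*I*sqrt(15)) = -15*(14490 + 3864*I*sqrt(15)) = -217350 - 57960*I*sqrt(15)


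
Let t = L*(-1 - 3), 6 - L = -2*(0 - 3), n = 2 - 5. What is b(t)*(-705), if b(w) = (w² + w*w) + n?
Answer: 2115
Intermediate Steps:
n = -3
L = 0 (L = 6 - (-2)*(0 - 3) = 6 - (-2)*(-3) = 6 - 1*6 = 6 - 6 = 0)
t = 0 (t = 0*(-1 - 3) = 0*(-4) = 0)
b(w) = -3 + 2*w² (b(w) = (w² + w*w) - 3 = (w² + w²) - 3 = 2*w² - 3 = -3 + 2*w²)
b(t)*(-705) = (-3 + 2*0²)*(-705) = (-3 + 2*0)*(-705) = (-3 + 0)*(-705) = -3*(-705) = 2115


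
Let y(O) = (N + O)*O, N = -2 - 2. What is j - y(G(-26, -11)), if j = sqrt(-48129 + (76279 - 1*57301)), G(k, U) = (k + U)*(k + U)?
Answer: -1868685 + 3*I*sqrt(3239) ≈ -1.8687e+6 + 170.74*I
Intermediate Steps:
N = -4
G(k, U) = (U + k)**2 (G(k, U) = (U + k)*(U + k) = (U + k)**2)
j = 3*I*sqrt(3239) (j = sqrt(-48129 + (76279 - 57301)) = sqrt(-48129 + 18978) = sqrt(-29151) = 3*I*sqrt(3239) ≈ 170.74*I)
y(O) = O*(-4 + O) (y(O) = (-4 + O)*O = O*(-4 + O))
j - y(G(-26, -11)) = 3*I*sqrt(3239) - (-11 - 26)**2*(-4 + (-11 - 26)**2) = 3*I*sqrt(3239) - (-37)**2*(-4 + (-37)**2) = 3*I*sqrt(3239) - 1369*(-4 + 1369) = 3*I*sqrt(3239) - 1369*1365 = 3*I*sqrt(3239) - 1*1868685 = 3*I*sqrt(3239) - 1868685 = -1868685 + 3*I*sqrt(3239)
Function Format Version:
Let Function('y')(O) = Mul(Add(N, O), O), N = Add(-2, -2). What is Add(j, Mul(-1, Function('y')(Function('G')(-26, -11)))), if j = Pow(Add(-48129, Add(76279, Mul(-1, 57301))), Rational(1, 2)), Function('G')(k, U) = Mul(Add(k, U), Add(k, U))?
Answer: Add(-1868685, Mul(3, I, Pow(3239, Rational(1, 2)))) ≈ Add(-1.8687e+6, Mul(170.74, I))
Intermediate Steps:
N = -4
Function('G')(k, U) = Pow(Add(U, k), 2) (Function('G')(k, U) = Mul(Add(U, k), Add(U, k)) = Pow(Add(U, k), 2))
j = Mul(3, I, Pow(3239, Rational(1, 2))) (j = Pow(Add(-48129, Add(76279, -57301)), Rational(1, 2)) = Pow(Add(-48129, 18978), Rational(1, 2)) = Pow(-29151, Rational(1, 2)) = Mul(3, I, Pow(3239, Rational(1, 2))) ≈ Mul(170.74, I))
Function('y')(O) = Mul(O, Add(-4, O)) (Function('y')(O) = Mul(Add(-4, O), O) = Mul(O, Add(-4, O)))
Add(j, Mul(-1, Function('y')(Function('G')(-26, -11)))) = Add(Mul(3, I, Pow(3239, Rational(1, 2))), Mul(-1, Mul(Pow(Add(-11, -26), 2), Add(-4, Pow(Add(-11, -26), 2))))) = Add(Mul(3, I, Pow(3239, Rational(1, 2))), Mul(-1, Mul(Pow(-37, 2), Add(-4, Pow(-37, 2))))) = Add(Mul(3, I, Pow(3239, Rational(1, 2))), Mul(-1, Mul(1369, Add(-4, 1369)))) = Add(Mul(3, I, Pow(3239, Rational(1, 2))), Mul(-1, Mul(1369, 1365))) = Add(Mul(3, I, Pow(3239, Rational(1, 2))), Mul(-1, 1868685)) = Add(Mul(3, I, Pow(3239, Rational(1, 2))), -1868685) = Add(-1868685, Mul(3, I, Pow(3239, Rational(1, 2))))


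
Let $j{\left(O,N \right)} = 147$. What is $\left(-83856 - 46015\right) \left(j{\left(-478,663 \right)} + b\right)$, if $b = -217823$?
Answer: $28269799796$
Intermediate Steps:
$\left(-83856 - 46015\right) \left(j{\left(-478,663 \right)} + b\right) = \left(-83856 - 46015\right) \left(147 - 217823\right) = \left(-129871\right) \left(-217676\right) = 28269799796$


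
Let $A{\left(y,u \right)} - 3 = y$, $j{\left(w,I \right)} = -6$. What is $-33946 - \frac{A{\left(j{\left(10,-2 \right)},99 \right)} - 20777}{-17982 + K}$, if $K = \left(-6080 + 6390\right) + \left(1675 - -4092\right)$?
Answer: $- \frac{80829582}{2381} \approx -33948.0$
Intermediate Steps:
$K = 6077$ ($K = 310 + \left(1675 + 4092\right) = 310 + 5767 = 6077$)
$A{\left(y,u \right)} = 3 + y$
$-33946 - \frac{A{\left(j{\left(10,-2 \right)},99 \right)} - 20777}{-17982 + K} = -33946 - \frac{\left(3 - 6\right) - 20777}{-17982 + 6077} = -33946 - \frac{-3 - 20777}{-11905} = -33946 - \left(-20780\right) \left(- \frac{1}{11905}\right) = -33946 - \frac{4156}{2381} = - \frac{80829582}{2381}$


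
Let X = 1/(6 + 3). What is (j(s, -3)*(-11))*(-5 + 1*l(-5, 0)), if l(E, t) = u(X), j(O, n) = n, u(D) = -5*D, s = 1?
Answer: -550/3 ≈ -183.33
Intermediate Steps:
X = ⅑ (X = 1/9 = ⅑ ≈ 0.11111)
l(E, t) = -5/9 (l(E, t) = -5*⅑ = -5/9)
(j(s, -3)*(-11))*(-5 + 1*l(-5, 0)) = (-3*(-11))*(-5 + 1*(-5/9)) = 33*(-5 - 5/9) = 33*(-50/9) = -550/3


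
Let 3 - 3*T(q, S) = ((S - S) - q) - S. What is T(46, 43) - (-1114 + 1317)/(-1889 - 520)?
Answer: 24693/803 ≈ 30.751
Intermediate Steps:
T(q, S) = 1 + S/3 + q/3 (T(q, S) = 1 - (((S - S) - q) - S)/3 = 1 - ((0 - q) - S)/3 = 1 - (-q - S)/3 = 1 - (-S - q)/3 = 1 + (S/3 + q/3) = 1 + S/3 + q/3)
T(46, 43) - (-1114 + 1317)/(-1889 - 520) = (1 + (1/3)*43 + (1/3)*46) - (-1114 + 1317)/(-1889 - 520) = (1 + 43/3 + 46/3) - 203/(-2409) = 92/3 - 203*(-1)/2409 = 92/3 - 1*(-203/2409) = 92/3 + 203/2409 = 24693/803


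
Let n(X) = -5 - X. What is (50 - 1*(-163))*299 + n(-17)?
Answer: 63699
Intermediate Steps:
(50 - 1*(-163))*299 + n(-17) = (50 - 1*(-163))*299 + (-5 - 1*(-17)) = (50 + 163)*299 + (-5 + 17) = 213*299 + 12 = 63687 + 12 = 63699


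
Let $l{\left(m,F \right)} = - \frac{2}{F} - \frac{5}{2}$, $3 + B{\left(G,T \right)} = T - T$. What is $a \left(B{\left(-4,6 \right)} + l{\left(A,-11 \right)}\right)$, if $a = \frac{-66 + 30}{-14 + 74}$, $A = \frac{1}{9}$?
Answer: $\frac{351}{110} \approx 3.1909$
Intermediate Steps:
$B{\left(G,T \right)} = -3$ ($B{\left(G,T \right)} = -3 + \left(T - T\right) = -3 + 0 = -3$)
$A = \frac{1}{9} \approx 0.11111$
$l{\left(m,F \right)} = - \frac{5}{2} - \frac{2}{F}$ ($l{\left(m,F \right)} = - \frac{2}{F} - \frac{5}{2} = - \frac{5}{2} - \frac{2}{F}$)
$a = - \frac{3}{5}$ ($a = - \frac{36}{60} = \left(-36\right) \frac{1}{60} = - \frac{3}{5} \approx -0.6$)
$a \left(B{\left(-4,6 \right)} + l{\left(A,-11 \right)}\right) = - \frac{3 \left(-3 - \left(\frac{5}{2} + \frac{2}{-11}\right)\right)}{5} = - \frac{3 \left(-3 - \frac{51}{22}\right)}{5} = \left(- \frac{3}{5}\right) \left(- \frac{117}{22}\right) = \frac{351}{110}$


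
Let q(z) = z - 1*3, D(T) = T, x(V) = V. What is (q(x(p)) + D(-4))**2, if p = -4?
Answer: 121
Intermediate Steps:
q(z) = -3 + z (q(z) = z - 3 = -3 + z)
(q(x(p)) + D(-4))**2 = ((-3 - 4) - 4)**2 = (-7 - 4)**2 = (-11)**2 = 121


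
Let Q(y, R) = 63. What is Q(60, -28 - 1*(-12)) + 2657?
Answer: 2720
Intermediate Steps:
Q(60, -28 - 1*(-12)) + 2657 = 63 + 2657 = 2720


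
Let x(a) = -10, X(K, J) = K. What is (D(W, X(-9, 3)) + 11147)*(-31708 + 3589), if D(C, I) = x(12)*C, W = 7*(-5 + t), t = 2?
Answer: -319347483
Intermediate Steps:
W = -21 (W = 7*(-5 + 2) = 7*(-3) = -21)
D(C, I) = -10*C
(D(W, X(-9, 3)) + 11147)*(-31708 + 3589) = (-10*(-21) + 11147)*(-31708 + 3589) = (210 + 11147)*(-28119) = 11357*(-28119) = -319347483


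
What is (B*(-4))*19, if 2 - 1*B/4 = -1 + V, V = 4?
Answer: 304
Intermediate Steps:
B = -4 (B = 8 - 4*(-1 + 4) = 8 - 4*3 = 8 - 12 = -4)
(B*(-4))*19 = -4*(-4)*19 = 16*19 = 304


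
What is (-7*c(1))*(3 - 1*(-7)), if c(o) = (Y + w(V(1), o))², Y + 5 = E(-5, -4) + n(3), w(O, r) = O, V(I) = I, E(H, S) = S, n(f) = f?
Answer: -1750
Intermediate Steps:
Y = -6 (Y = -5 + (-4 + 3) = -5 - 1 = -6)
c(o) = 25 (c(o) = (-6 + 1)² = (-5)² = 25)
(-7*c(1))*(3 - 1*(-7)) = (-7*25)*(3 - 1*(-7)) = -175*(3 + 7) = -175*10 = -1750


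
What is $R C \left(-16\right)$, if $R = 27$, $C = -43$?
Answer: $18576$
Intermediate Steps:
$R C \left(-16\right) = 27 \left(-43\right) \left(-16\right) = \left(-1161\right) \left(-16\right) = 18576$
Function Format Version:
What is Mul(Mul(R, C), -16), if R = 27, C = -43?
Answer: 18576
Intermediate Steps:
Mul(Mul(R, C), -16) = Mul(Mul(27, -43), -16) = Mul(-1161, -16) = 18576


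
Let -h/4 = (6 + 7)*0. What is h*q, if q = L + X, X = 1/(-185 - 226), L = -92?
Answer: 0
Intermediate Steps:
h = 0 (h = -4*(6 + 7)*0 = -52*0 = -4*0 = 0)
X = -1/411 (X = 1/(-411) = -1/411 ≈ -0.0024331)
q = -37813/411 (q = -92 - 1/411 = -37813/411 ≈ -92.002)
h*q = 0*(-37813/411) = 0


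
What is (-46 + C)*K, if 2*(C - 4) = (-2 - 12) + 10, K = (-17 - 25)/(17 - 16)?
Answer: 1848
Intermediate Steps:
K = -42 (K = -42/1 = -42*1 = -42)
C = 2 (C = 4 + ((-2 - 12) + 10)/2 = 4 + (-14 + 10)/2 = 4 + (1/2)*(-4) = 4 - 2 = 2)
(-46 + C)*K = (-46 + 2)*(-42) = -44*(-42) = 1848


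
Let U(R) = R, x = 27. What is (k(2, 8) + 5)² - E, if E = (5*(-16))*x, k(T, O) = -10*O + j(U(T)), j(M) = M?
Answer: 7489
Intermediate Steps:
k(T, O) = T - 10*O (k(T, O) = -10*O + T = T - 10*O)
E = -2160 (E = (5*(-16))*27 = -80*27 = -2160)
(k(2, 8) + 5)² - E = ((2 - 10*8) + 5)² - 1*(-2160) = ((2 - 80) + 5)² + 2160 = (-78 + 5)² + 2160 = (-73)² + 2160 = 5329 + 2160 = 7489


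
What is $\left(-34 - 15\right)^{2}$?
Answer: $2401$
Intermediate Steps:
$\left(-34 - 15\right)^{2} = \left(-49\right)^{2} = 2401$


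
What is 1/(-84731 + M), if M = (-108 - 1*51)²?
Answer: -1/59450 ≈ -1.6821e-5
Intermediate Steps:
M = 25281 (M = (-108 - 51)² = (-159)² = 25281)
1/(-84731 + M) = 1/(-84731 + 25281) = 1/(-59450) = -1/59450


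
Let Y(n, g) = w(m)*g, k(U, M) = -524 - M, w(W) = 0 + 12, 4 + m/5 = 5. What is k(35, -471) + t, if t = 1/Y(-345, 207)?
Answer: -131651/2484 ≈ -53.000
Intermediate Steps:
m = 5 (m = -20 + 5*5 = -20 + 25 = 5)
w(W) = 12
Y(n, g) = 12*g
t = 1/2484 (t = 1/(12*207) = 1/2484 ≈ 0.00040258)
k(35, -471) + t = (-524 - 1*(-471)) + 1/2484 = (-524 + 471) + 1/2484 = -53 + 1/2484 = -131651/2484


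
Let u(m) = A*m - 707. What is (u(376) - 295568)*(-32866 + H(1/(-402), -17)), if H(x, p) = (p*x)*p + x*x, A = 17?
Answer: 1539682606880803/161604 ≈ 9.5275e+9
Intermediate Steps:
u(m) = -707 + 17*m (u(m) = 17*m - 707 = -707 + 17*m)
H(x, p) = x² + x*p² (H(x, p) = x*p² + x² = x² + x*p²)
(u(376) - 295568)*(-32866 + H(1/(-402), -17)) = ((-707 + 17*376) - 295568)*(-32866 + (1/(-402) + (-17)²)/(-402)) = ((-707 + 6392) - 295568)*(-32866 - (-1/402 + 289)/402) = (5685 - 295568)*(-32866 - 1/402*116177/402) = -289883*(-32866 - 116177/161604) = -289883*(-5311393241/161604) = 1539682606880803/161604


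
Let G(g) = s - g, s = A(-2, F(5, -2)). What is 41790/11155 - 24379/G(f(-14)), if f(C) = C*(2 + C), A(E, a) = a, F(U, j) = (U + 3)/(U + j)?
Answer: 167314215/1106576 ≈ 151.20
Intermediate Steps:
F(U, j) = (3 + U)/(U + j)
s = 8/3 (s = (3 + 5)/(5 - 2) = 8/3 ≈ 2.6667)
G(g) = 8/3 - g
41790/11155 - 24379/G(f(-14)) = 41790/11155 - 24379/(8/3 - (-14)*(2 - 14)) = 41790*(1/11155) - 24379/(8/3 - (-14)*(-12)) = 8358/2231 - 24379/(8/3 - 1*168) = 8358/2231 - 24379/(8/3 - 168) = 8358/2231 - 24379/(-496/3) = 8358/2231 - 24379*(-3/496) = 8358/2231 + 73137/496 = 167314215/1106576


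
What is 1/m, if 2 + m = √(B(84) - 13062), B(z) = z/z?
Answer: -2/13065 - I*√13061/13065 ≈ -0.00015308 - 0.0087474*I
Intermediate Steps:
B(z) = 1
m = -2 + I*√13061 (m = -2 + √(1 - 13062) = -2 + √(-13061) = -2 + I*√13061 ≈ -2.0 + 114.28*I)
1/m = 1/(-2 + I*√13061)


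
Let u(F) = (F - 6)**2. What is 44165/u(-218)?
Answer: 44165/50176 ≈ 0.88020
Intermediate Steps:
u(F) = (-6 + F)**2
44165/u(-218) = 44165/((-6 - 218)**2) = 44165/((-224)**2) = 44165/50176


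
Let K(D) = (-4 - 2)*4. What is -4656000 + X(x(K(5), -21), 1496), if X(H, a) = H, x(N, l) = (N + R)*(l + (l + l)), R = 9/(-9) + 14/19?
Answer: -88434957/19 ≈ -4.6545e+6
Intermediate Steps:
K(D) = -24 (K(D) = -6*4 = -24)
R = -5/19 (R = 9*(-1/9) + 14*(1/19) = -1 + 14/19 = -5/19 ≈ -0.26316)
x(N, l) = 3*l*(-5/19 + N) (x(N, l) = (N - 5/19)*(l + (l + l)) = (-5/19 + N)*(l + 2*l) = (-5/19 + N)*(3*l) = 3*l*(-5/19 + N))
-4656000 + X(x(K(5), -21), 1496) = -4656000 + (3/19)*(-21)*(-5 + 19*(-24)) = -4656000 + (3/19)*(-21)*(-5 - 456) = -4656000 + (3/19)*(-21)*(-461) = -4656000 + 29043/19 = -88434957/19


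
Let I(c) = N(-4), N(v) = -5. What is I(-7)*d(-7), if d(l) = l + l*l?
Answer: -210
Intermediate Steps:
d(l) = l + l**2
I(c) = -5
I(-7)*d(-7) = -(-35)*(1 - 7) = -(-35)*(-6) = -5*42 = -210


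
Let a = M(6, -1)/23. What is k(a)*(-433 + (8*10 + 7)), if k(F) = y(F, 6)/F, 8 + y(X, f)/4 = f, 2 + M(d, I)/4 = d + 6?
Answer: 7958/5 ≈ 1591.6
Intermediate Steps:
M(d, I) = 16 + 4*d (M(d, I) = -8 + 4*(d + 6) = -8 + 4*(6 + d) = -8 + (24 + 4*d) = 16 + 4*d)
y(X, f) = -32 + 4*f
a = 40/23 (a = (16 + 4*6)/23 = (16 + 24)*(1/23) = 40*(1/23) = 40/23 ≈ 1.7391)
k(F) = -8/F (k(F) = (-32 + 4*6)/F = (-32 + 24)/F = -8/F)
k(a)*(-433 + (8*10 + 7)) = (-8/40/23)*(-433 + (8*10 + 7)) = (-8*23/40)*(-433 + (80 + 7)) = -23*(-433 + 87)/5 = -23/5*(-346) = 7958/5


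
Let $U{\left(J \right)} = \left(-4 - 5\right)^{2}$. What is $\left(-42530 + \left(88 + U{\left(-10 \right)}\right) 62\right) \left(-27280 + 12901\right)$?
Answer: $460875708$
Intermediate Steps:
$U{\left(J \right)} = 81$ ($U{\left(J \right)} = \left(-9\right)^{2} = 81$)
$\left(-42530 + \left(88 + U{\left(-10 \right)}\right) 62\right) \left(-27280 + 12901\right) = \left(-42530 + \left(88 + 81\right) 62\right) \left(-27280 + 12901\right) = \left(-42530 + 169 \cdot 62\right) \left(-14379\right) = \left(-42530 + 10478\right) \left(-14379\right) = \left(-32052\right) \left(-14379\right) = 460875708$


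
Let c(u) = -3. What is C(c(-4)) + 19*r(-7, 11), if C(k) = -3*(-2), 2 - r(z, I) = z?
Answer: 177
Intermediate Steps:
r(z, I) = 2 - z
C(k) = 6
C(c(-4)) + 19*r(-7, 11) = 6 + 19*(2 - 1*(-7)) = 6 + 19*(2 + 7) = 6 + 19*9 = 6 + 171 = 177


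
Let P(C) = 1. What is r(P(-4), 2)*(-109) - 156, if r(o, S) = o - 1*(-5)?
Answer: -810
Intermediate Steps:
r(o, S) = 5 + o (r(o, S) = o + 5 = 5 + o)
r(P(-4), 2)*(-109) - 156 = (5 + 1)*(-109) - 156 = 6*(-109) - 156 = -654 - 156 = -810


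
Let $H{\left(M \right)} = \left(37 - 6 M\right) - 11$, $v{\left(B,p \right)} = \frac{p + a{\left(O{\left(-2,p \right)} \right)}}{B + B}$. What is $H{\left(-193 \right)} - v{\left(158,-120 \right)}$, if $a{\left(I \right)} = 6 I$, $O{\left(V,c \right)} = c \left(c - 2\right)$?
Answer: $\frac{71606}{79} \approx 906.41$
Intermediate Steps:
$O{\left(V,c \right)} = c \left(-2 + c\right)$
$v{\left(B,p \right)} = \frac{p + 6 p \left(-2 + p\right)}{2 B}$ ($v{\left(B,p \right)} = \frac{p + 6 p \left(-2 + p\right)}{B + B} = \frac{p + 6 p \left(-2 + p\right)}{2 B}$)
$H{\left(M \right)} = 26 - 6 M$
$H{\left(-193 \right)} - v{\left(158,-120 \right)} = \left(26 - -1158\right) - \frac{1}{2} \left(-120\right) \frac{1}{158} \left(-11 + 6 \left(-120\right)\right) = \left(26 + 1158\right) - \frac{1}{2} \left(-120\right) \frac{1}{158} \left(-11 - 720\right) = 1184 - \frac{1}{2} \left(-120\right) \frac{1}{158} \left(-731\right) = 1184 - \frac{21930}{79} = \frac{71606}{79}$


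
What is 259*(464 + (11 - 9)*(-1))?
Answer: 119658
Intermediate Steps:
259*(464 + (11 - 9)*(-1)) = 259*(464 + 2*(-1)) = 259*(464 - 2) = 259*462 = 119658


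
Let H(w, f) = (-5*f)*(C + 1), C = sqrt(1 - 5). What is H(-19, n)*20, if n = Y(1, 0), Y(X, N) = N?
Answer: 0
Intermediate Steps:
n = 0
C = 2*I (C = sqrt(-4) = 2*I ≈ 2.0*I)
H(w, f) = -5*f*(1 + 2*I) (H(w, f) = (-5*f)*(2*I + 1) = (-5*f)*(1 + 2*I) = -5*f*(1 + 2*I))
H(-19, n)*20 = (0*(-5 - 10*I))*20 = 0*20 = 0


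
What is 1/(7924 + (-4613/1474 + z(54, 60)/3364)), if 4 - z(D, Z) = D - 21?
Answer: 85492/677170317 ≈ 0.00012625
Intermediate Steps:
z(D, Z) = 25 - D (z(D, Z) = 4 - (D - 21) = 4 - (-21 + D) = 4 + (21 - D) = 25 - D)
1/(7924 + (-4613/1474 + z(54, 60)/3364)) = 1/(7924 + (-4613/1474 + (25 - 1*54)/3364)) = 1/(7924 + (-4613*1/1474 + (25 - 54)*(1/3364))) = 1/(7924 + (-4613/1474 - 29*1/3364)) = 1/(7924 + (-4613/1474 - 1/116)) = 1/(7924 - 268291/85492) = 1/(677170317/85492) = 85492/677170317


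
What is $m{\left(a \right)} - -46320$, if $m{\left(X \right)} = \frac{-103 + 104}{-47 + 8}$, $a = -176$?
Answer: $\frac{1806479}{39} \approx 46320.0$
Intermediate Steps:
$m{\left(X \right)} = - \frac{1}{39}$ ($m{\left(X \right)} = 1 \frac{1}{-39} = 1 \left(- \frac{1}{39}\right) = - \frac{1}{39}$)
$m{\left(a \right)} - -46320 = - \frac{1}{39} - -46320 = - \frac{1}{39} + 46320 = \frac{1806479}{39}$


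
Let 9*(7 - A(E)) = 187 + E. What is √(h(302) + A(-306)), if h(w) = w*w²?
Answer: √247892654/3 ≈ 5248.2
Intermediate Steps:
A(E) = -124/9 - E/9 (A(E) = 7 - (187 + E)/9 = 7 + (-187/9 - E/9) = -124/9 - E/9)
h(w) = w³
√(h(302) + A(-306)) = √(302³ + (-124/9 - ⅑*(-306))) = √(27543608 + (-124/9 + 34)) = √(27543608 + 182/9) = √(247892654/9) = √247892654/3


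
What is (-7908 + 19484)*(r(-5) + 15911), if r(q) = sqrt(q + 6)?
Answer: 184197312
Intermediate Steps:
r(q) = sqrt(6 + q)
(-7908 + 19484)*(r(-5) + 15911) = (-7908 + 19484)*(sqrt(6 - 5) + 15911) = 11576*(sqrt(1) + 15911) = 11576*(1 + 15911) = 11576*15912 = 184197312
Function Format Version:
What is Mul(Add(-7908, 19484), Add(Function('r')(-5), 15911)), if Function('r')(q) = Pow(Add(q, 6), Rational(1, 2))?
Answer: 184197312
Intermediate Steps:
Function('r')(q) = Pow(Add(6, q), Rational(1, 2))
Mul(Add(-7908, 19484), Add(Function('r')(-5), 15911)) = Mul(Add(-7908, 19484), Add(Pow(Add(6, -5), Rational(1, 2)), 15911)) = Mul(11576, Add(Pow(1, Rational(1, 2)), 15911)) = Mul(11576, Add(1, 15911)) = Mul(11576, 15912) = 184197312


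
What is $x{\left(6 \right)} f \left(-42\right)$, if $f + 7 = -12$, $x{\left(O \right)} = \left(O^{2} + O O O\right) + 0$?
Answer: $201096$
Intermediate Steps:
$x{\left(O \right)} = O^{2} + O^{3}$ ($x{\left(O \right)} = \left(O^{2} + O^{2} O\right) + 0 = \left(O^{2} + O^{3}\right) + 0 = O^{2} + O^{3}$)
$f = -19$ ($f = -7 - 12 = -19$)
$x{\left(6 \right)} f \left(-42\right) = 6^{2} \left(1 + 6\right) \left(-19\right) \left(-42\right) = 36 \cdot 7 \left(-19\right) \left(-42\right) = 252 \left(-19\right) \left(-42\right) = \left(-4788\right) \left(-42\right) = 201096$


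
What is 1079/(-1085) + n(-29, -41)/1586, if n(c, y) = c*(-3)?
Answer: -1616899/1720810 ≈ -0.93962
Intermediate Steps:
n(c, y) = -3*c
1079/(-1085) + n(-29, -41)/1586 = 1079/(-1085) - 3*(-29)/1586 = 1079*(-1/1085) + 87*(1/1586) = -1079/1085 + 87/1586 = -1616899/1720810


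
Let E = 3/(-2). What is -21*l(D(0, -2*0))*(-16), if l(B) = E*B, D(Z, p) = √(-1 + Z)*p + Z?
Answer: 0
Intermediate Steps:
E = -3/2 (E = 3*(-½) = -3/2 ≈ -1.5000)
D(Z, p) = Z + p*√(-1 + Z) (D(Z, p) = p*√(-1 + Z) + Z = Z + p*√(-1 + Z))
l(B) = -3*B/2
-21*l(D(0, -2*0))*(-16) = -(-63)*(0 + (-2*0)*√(-1 + 0))/2*(-16) = -(-63)*(0 + 0*√(-1))/2*(-16) = -(-63)*(0 + 0*I)/2*(-16) = -(-63)*(0 + 0)/2*(-16) = -(-63)*0/2*(-16) = -21*0*(-16) = 0*(-16) = 0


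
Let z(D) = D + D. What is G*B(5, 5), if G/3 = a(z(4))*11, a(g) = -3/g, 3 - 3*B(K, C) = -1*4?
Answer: -231/8 ≈ -28.875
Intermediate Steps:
z(D) = 2*D
B(K, C) = 7/3 (B(K, C) = 1 - (-1)*4/3 = 1 - ⅓*(-4) = 1 + 4/3 = 7/3)
G = -99/8 (G = 3*(-3/(2*4)*11) = 3*(-3/8*11) = 3*(-33/8) = -99/8 ≈ -12.375)
G*B(5, 5) = -99/8*7/3 = -231/8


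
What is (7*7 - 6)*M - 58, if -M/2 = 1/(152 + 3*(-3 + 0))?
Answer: -8380/143 ≈ -58.601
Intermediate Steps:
M = -2/143 (M = -2/(152 + 3*(-3 + 0)) = -2/(152 + 3*(-3)) = -2/(152 - 9) = -2/143 ≈ -0.013986)
(7*7 - 6)*M - 58 = (7*7 - 6)*(-2/143) - 58 = (49 - 6)*(-2/143) - 58 = 43*(-2/143) - 58 = -86/143 - 58 = -8380/143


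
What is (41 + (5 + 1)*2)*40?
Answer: 2120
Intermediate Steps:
(41 + (5 + 1)*2)*40 = (41 + 6*2)*40 = (41 + 12)*40 = 53*40 = 2120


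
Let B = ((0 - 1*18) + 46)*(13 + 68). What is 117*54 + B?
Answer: 8586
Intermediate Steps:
B = 2268 (B = ((0 - 18) + 46)*81 = (-18 + 46)*81 = 28*81 = 2268)
117*54 + B = 117*54 + 2268 = 6318 + 2268 = 8586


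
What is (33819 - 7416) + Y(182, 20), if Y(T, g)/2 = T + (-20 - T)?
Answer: 26363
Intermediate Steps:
Y(T, g) = -40 (Y(T, g) = 2*(T + (-20 - T)) = 2*(-20) = -40)
(33819 - 7416) + Y(182, 20) = (33819 - 7416) - 40 = 26403 - 40 = 26363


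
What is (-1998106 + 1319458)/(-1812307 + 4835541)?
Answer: -339324/1511617 ≈ -0.22448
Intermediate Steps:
(-1998106 + 1319458)/(-1812307 + 4835541) = -678648/3023234 = -678648*1/3023234 = -339324/1511617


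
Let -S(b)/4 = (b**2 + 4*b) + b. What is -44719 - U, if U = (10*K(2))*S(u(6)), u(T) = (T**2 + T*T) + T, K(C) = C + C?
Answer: 991121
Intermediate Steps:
K(C) = 2*C
u(T) = T + 2*T**2 (u(T) = (T**2 + T**2) + T = 2*T**2 + T = T + 2*T**2)
S(b) = -20*b - 4*b**2 (S(b) = -4*((b**2 + 4*b) + b) = -4*(b**2 + 5*b) = -20*b - 4*b**2)
U = -1035840 (U = (10*(2*2))*(-4*6*(1 + 2*6)*(5 + 6*(1 + 2*6))) = (10*4)*(-4*6*(1 + 12)*(5 + 6*(1 + 12))) = 40*(-4*6*13*(5 + 6*13)) = 40*(-4*78*(5 + 78)) = 40*(-4*78*83) = 40*(-25896) = -1035840)
-44719 - U = -44719 - 1*(-1035840) = -44719 + 1035840 = 991121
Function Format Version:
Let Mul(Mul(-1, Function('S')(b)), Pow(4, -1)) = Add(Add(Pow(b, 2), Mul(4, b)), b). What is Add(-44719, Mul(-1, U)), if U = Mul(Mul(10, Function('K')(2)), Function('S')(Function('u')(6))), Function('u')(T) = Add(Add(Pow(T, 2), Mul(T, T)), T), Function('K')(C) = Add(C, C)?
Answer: 991121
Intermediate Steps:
Function('K')(C) = Mul(2, C)
Function('u')(T) = Add(T, Mul(2, Pow(T, 2))) (Function('u')(T) = Add(Add(Pow(T, 2), Pow(T, 2)), T) = Add(Mul(2, Pow(T, 2)), T) = Add(T, Mul(2, Pow(T, 2))))
Function('S')(b) = Add(Mul(-20, b), Mul(-4, Pow(b, 2))) (Function('S')(b) = Mul(-4, Add(Add(Pow(b, 2), Mul(4, b)), b)) = Mul(-4, Add(Pow(b, 2), Mul(5, b))) = Add(Mul(-20, b), Mul(-4, Pow(b, 2))))
U = -1035840 (U = Mul(Mul(10, Mul(2, 2)), Mul(-4, Mul(6, Add(1, Mul(2, 6))), Add(5, Mul(6, Add(1, Mul(2, 6)))))) = Mul(Mul(10, 4), Mul(-4, Mul(6, Add(1, 12)), Add(5, Mul(6, Add(1, 12))))) = Mul(40, Mul(-4, Mul(6, 13), Add(5, Mul(6, 13)))) = Mul(40, Mul(-4, 78, Add(5, 78))) = Mul(40, Mul(-4, 78, 83)) = Mul(40, -25896) = -1035840)
Add(-44719, Mul(-1, U)) = Add(-44719, Mul(-1, -1035840)) = Add(-44719, 1035840) = 991121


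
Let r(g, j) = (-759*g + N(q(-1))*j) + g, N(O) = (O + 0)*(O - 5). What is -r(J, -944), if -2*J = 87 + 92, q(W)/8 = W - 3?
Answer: 1049855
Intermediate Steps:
q(W) = -24 + 8*W (q(W) = 8*(W - 3) = 8*(-3 + W) = -24 + 8*W)
J = -179/2 (J = -(87 + 92)/2 = -½*179 = -179/2 ≈ -89.500)
N(O) = O*(-5 + O)
r(g, j) = -758*g + 1184*j (r(g, j) = (-759*g + ((-24 + 8*(-1))*(-5 + (-24 + 8*(-1))))*j) + g = (-759*g + ((-24 - 8)*(-5 + (-24 - 8)))*j) + g = (-759*g + (-32*(-5 - 32))*j) + g = (-759*g + (-32*(-37))*j) + g = (-759*g + 1184*j) + g = -758*g + 1184*j)
-r(J, -944) = -(-758*(-179/2) + 1184*(-944)) = -(67841 - 1117696) = -1*(-1049855) = 1049855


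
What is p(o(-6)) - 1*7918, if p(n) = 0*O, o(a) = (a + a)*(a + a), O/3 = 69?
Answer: -7918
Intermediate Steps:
O = 207 (O = 3*69 = 207)
o(a) = 4*a² (o(a) = (2*a)*(2*a) = 4*a²)
p(n) = 0 (p(n) = 0*207 = 0)
p(o(-6)) - 1*7918 = 0 - 1*7918 = 0 - 7918 = -7918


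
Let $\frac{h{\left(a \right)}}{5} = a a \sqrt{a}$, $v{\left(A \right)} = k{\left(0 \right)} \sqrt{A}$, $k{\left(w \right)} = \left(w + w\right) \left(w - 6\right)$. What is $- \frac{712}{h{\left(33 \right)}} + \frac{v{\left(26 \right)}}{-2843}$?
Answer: $- \frac{712 \sqrt{33}}{179685} \approx -0.022763$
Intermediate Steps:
$k{\left(w \right)} = 2 w \left(-6 + w\right)$
$v{\left(A \right)} = 0$ ($v{\left(A \right)} = 2 \cdot 0 \left(-6 + 0\right) \sqrt{A} = 2 \cdot 0 \left(-6\right) \sqrt{A} = 0 \sqrt{A} = 0$)
$h{\left(a \right)} = 5 a^{\frac{5}{2}}$ ($h{\left(a \right)} = 5 a a \sqrt{a} = 5 a^{2} \sqrt{a} = 5 a^{\frac{5}{2}}$)
$- \frac{712}{h{\left(33 \right)}} + \frac{v{\left(26 \right)}}{-2843} = - \frac{712}{5 \cdot 33^{\frac{5}{2}}} + \frac{0}{-2843} = - \frac{712}{5 \cdot 1089 \sqrt{33}} + 0 \left(- \frac{1}{2843}\right) = - \frac{712}{5445 \sqrt{33}} + 0 = - 712 \frac{\sqrt{33}}{179685} + 0 = - \frac{712 \sqrt{33}}{179685} + 0 = - \frac{712 \sqrt{33}}{179685}$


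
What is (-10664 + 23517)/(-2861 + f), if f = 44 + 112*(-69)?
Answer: -12853/10545 ≈ -1.2189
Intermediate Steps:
f = -7684 (f = 44 - 7728 = -7684)
(-10664 + 23517)/(-2861 + f) = (-10664 + 23517)/(-2861 - 7684) = 12853/(-10545) = 12853*(-1/10545) = -12853/10545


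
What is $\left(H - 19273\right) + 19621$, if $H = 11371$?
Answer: $11719$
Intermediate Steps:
$\left(H - 19273\right) + 19621 = \left(11371 - 19273\right) + 19621 = -7902 + 19621 = 11719$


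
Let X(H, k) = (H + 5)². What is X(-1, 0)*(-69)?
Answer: -1104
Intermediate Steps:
X(H, k) = (5 + H)²
X(-1, 0)*(-69) = (5 - 1)²*(-69) = 4²*(-69) = 16*(-69) = -1104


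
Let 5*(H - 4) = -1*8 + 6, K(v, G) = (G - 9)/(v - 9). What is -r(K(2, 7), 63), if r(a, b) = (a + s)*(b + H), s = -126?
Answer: 58608/7 ≈ 8372.6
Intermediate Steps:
K(v, G) = (-9 + G)/(-9 + v)
H = 18/5 (H = 4 + (-1*8 + 6)/5 = 4 + (-8 + 6)/5 = 4 + (⅕)*(-2) = 4 - ⅖ = 18/5 ≈ 3.6000)
r(a, b) = (-126 + a)*(18/5 + b) (r(a, b) = (a - 126)*(b + 18/5) = (-126 + a)*(18/5 + b))
-r(K(2, 7), 63) = -(-2268/5 - 126*63 + 18*((-9 + 7)/(-9 + 2))/5 + ((-9 + 7)/(-9 + 2))*63) = -(-2268/5 - 7938 + 18*(-2/(-7))/5 + (-2/(-7))*63) = -(-2268/5 - 7938 + 18*(-⅐*(-2))/5 - ⅐*(-2)*63) = -(-2268/5 - 7938 + (18/5)*(2/7) + (2/7)*63) = -(-2268/5 - 7938 + 36/35 + 18) = -1*(-58608/7) = 58608/7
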